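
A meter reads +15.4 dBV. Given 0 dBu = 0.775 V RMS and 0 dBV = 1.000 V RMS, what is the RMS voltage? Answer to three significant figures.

5.89 V

V = 1.000 V × 10^(+15.4/20).
= 1.000 × 5.888 = 5.89 V.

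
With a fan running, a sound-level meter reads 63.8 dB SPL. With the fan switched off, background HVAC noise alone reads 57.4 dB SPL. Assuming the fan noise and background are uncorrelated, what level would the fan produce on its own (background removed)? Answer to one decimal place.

62.7 dB SPL

Background correction is a power subtraction:
L_src = 10·log₁₀(10^(63.8/10) − 10^(57.4/10)) = 10·log₁₀(1849000) = 62.7 dB SPL.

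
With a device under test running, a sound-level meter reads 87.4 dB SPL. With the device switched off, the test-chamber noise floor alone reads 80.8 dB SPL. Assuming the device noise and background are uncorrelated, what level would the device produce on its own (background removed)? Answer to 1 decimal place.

86.3 dB SPL

Background correction is a power subtraction:
L_src = 10·log₁₀(10^(87.4/10) − 10^(80.8/10)) = 10·log₁₀(429300000) = 86.3 dB SPL.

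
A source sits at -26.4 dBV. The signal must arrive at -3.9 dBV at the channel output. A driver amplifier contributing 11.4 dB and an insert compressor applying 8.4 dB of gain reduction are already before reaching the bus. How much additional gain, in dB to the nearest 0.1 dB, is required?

19.5 dB

The required make-up gain is the shortfall in the dB sum.
G = -3.9 − (-26.4) − 11.4 + 8.4 = 19.5 dB.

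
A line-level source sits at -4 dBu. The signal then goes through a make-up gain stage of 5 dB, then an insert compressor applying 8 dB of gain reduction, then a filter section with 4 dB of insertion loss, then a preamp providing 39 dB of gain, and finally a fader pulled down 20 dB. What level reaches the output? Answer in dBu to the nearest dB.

+8 dBu

Cascaded gains and losses add directly in dB.
-4 + 5 − 8 − 4 + 39 − 20 = +8 dBu.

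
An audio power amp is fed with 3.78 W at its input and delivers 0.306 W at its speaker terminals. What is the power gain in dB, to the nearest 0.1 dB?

-10.9 dB

For a power ratio, dB = 10·log₁₀(P₂/P₁).
10·log₁₀(0.306/3.78) = 10·log₁₀(0.08095) = -10.9 dB.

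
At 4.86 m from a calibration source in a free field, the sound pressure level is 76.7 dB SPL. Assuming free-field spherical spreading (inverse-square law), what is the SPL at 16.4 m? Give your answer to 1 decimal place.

Free-field point source: level drops by 20·log₁₀ of the distance ratio.
ΔL = −20·log₁₀(16.4/4.86) = -10.56 dB, so L₂ = 76.7 + (-10.56) = 66.1 dB SPL.

66.1 dB SPL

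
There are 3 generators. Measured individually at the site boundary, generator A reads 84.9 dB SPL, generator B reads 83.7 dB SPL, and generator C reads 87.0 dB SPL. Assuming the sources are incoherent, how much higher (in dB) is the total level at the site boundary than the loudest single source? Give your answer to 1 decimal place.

3.2 dB

Incoherent sources sum as intensities:
L_total = 10·log₁₀(10^(84.9/10) + 10^(83.7/10) + 10^(87.0/10)) = 90.19 dB SPL.
Excess over the loudest (87.0 dB): 90.19 − 87.0 = 3.2 dB.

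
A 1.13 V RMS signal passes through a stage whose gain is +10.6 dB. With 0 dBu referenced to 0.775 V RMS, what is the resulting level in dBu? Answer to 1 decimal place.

+13.9 dBu

Input level: 20·log₁₀(1.13/0.775) = 3.28 dBu.
Output: 3.28 + 10.6 = +13.9 dBu.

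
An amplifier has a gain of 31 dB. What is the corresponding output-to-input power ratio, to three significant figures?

1260

Power ratio = 10^(dB/10).
10^(31/10) = 10^(3.100) = 1260.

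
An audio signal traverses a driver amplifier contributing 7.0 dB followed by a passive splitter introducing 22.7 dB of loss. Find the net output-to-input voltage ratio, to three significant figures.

Net gain = 7.0 + (−22.7) = -15.7 dB.
Voltage ratio = 10^(-15.7/20) = 0.164.

0.164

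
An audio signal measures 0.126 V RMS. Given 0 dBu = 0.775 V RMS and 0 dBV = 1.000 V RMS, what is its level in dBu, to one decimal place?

-15.8 dBu

dBu = 20·log₁₀(V / 0.775 V).
20·log₁₀(0.126/0.775) = -15.8 dBu.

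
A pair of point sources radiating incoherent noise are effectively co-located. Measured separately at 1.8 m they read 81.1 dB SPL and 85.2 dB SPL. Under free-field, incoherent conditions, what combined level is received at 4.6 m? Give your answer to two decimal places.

78.48 dB SPL

Combined at 1.8 m: 10·log₁₀(10^(81.1/10)+10^(85.2/10)) = 86.627 dB SPL.
Then apply −20·log₁₀(4.6/1.8) = -8.150 dB → 78.48 dB SPL.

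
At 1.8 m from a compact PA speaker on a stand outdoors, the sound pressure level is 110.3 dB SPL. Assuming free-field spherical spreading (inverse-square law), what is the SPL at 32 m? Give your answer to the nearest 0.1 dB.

85.3 dB SPL

Free-field point source: level drops by 20·log₁₀ of the distance ratio.
ΔL = −20·log₁₀(32/1.8) = -25.00 dB, so L₂ = 110.3 + (-25.00) = 85.3 dB SPL.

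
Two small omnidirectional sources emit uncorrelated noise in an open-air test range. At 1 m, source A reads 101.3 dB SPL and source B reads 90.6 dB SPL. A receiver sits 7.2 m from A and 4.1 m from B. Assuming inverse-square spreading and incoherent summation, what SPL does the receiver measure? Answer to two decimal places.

At the listener: L_A = 101.3 − 20·log₁₀(7.2) = 84.153 dB; L_B = 90.6 − 20·log₁₀(4.1) = 78.344 dB.
Combined: 10·log₁₀(10^(84.153/10)+10^(78.344/10)) = 85.17 dB SPL.

85.17 dB SPL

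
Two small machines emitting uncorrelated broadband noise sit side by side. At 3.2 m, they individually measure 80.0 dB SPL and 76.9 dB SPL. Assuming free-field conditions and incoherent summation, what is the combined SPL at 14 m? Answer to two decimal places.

Combined at 3.2 m: 10·log₁₀(10^(80.0/10)+10^(76.9/10)) = 81.731 dB SPL.
Then apply −20·log₁₀(14/3.2) = -12.820 dB → 68.91 dB SPL.

68.91 dB SPL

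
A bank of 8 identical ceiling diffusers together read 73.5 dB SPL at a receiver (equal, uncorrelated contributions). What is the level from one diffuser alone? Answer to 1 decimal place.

64.5 dB SPL

8 equal incoherent sources add 10·log₁₀(8) = 9.03 dB over one source.
L_one = 73.5 − 9.03 = 64.5 dB SPL.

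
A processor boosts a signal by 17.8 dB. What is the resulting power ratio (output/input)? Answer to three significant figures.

Power ratio = 10^(dB/10).
10^(17.8/10) = 10^(1.780) = 60.3.

60.3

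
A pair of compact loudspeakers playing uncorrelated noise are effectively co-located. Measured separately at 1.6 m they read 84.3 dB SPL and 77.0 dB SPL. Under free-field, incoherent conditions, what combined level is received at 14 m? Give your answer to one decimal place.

66.2 dB SPL

Combined at 1.6 m: 10·log₁₀(10^(84.3/10)+10^(77.0/10)) = 85.04 dB SPL.
Then apply −20·log₁₀(14/1.6) = -18.84 dB → 66.2 dB SPL.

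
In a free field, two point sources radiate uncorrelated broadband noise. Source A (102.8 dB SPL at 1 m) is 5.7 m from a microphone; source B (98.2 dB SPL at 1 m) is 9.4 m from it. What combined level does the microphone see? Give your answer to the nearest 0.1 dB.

88.2 dB SPL

At the listener: L_A = 102.8 − 20·log₁₀(5.7) = 87.68 dB; L_B = 98.2 − 20·log₁₀(9.4) = 78.74 dB.
Combined: 10·log₁₀(10^(87.68/10)+10^(78.74/10)) = 88.2 dB SPL.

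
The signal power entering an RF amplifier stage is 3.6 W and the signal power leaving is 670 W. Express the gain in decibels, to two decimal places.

Power ratio → dB uses the 10·log₁₀ form:
10·log₁₀(670/3.6) = 10·log₁₀(186.1) = 22.70 dB.

22.70 dB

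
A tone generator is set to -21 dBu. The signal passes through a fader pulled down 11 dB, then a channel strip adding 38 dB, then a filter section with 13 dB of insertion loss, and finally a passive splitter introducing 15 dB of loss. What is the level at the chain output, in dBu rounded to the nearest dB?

-22 dBu

Gain stages sum in dB:
-21 − 11 + 38 − 13 − 15 = -22 dBu.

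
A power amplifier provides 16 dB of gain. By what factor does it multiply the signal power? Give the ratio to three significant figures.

Power ratio = 10^(dB/10).
10^(16/10) = 10^(1.600) = 39.8.

39.8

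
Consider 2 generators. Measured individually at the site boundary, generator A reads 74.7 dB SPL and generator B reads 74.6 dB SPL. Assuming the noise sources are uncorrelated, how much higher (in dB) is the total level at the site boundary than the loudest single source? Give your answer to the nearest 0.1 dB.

3.0 dB

Incoherent sources sum as intensities:
L_total = 10·log₁₀(10^(74.7/10) + 10^(74.6/10)) = 77.66 dB SPL.
Excess over the loudest (74.7 dB): 77.66 − 74.7 = 3.0 dB.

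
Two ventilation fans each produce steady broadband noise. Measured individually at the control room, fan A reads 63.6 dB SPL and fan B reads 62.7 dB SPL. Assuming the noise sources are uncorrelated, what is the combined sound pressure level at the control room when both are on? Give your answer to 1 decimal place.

66.2 dB SPL

Uncorrelated sources add in intensity (power), not in dB.
L_total = 10·log₁₀(10^(63.6/10) + 10^(62.7/10)) = 10·log₁₀(4153000) = 66.2 dB SPL.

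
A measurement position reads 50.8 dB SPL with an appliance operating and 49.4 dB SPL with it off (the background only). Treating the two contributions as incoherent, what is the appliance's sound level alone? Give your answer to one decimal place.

45.2 dB SPL

Background correction is a power subtraction:
L_src = 10·log₁₀(10^(50.8/10) − 10^(49.4/10)) = 10·log₁₀(33130) = 45.2 dB SPL.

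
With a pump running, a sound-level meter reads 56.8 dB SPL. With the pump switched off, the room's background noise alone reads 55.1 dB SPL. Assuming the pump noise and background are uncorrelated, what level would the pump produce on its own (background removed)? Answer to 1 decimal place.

Remove the background by subtracting linear intensities:
L_src = 10·log₁₀(10^(56.8/10) − 10^(55.1/10)) = 10·log₁₀(155000) = 51.9 dB SPL.

51.9 dB SPL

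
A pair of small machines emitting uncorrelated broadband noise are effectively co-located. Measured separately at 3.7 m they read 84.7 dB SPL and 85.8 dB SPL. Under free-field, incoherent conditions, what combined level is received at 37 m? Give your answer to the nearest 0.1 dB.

Combined at 3.7 m: 10·log₁₀(10^(84.7/10)+10^(85.8/10)) = 88.30 dB SPL.
Then apply −20·log₁₀(37/3.7) = -20.00 dB → 68.3 dB SPL.

68.3 dB SPL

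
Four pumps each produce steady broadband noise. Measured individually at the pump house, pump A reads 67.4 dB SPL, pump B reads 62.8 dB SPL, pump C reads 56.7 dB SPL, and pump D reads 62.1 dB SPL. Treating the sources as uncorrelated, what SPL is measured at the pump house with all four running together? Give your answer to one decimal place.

Uncorrelated sources add in intensity (power), not in dB.
L_total = 10·log₁₀(10^(67.4/10) + 10^(62.8/10) + 10^(56.7/10) + 10^(62.1/10)) = 10·log₁₀(9490000) = 69.8 dB SPL.

69.8 dB SPL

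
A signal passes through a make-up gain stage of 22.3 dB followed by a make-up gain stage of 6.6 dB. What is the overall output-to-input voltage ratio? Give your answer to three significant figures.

Net gain = 22.3 + 6.6 = 28.9 dB.
Voltage ratio = 10^(28.9/20) = 27.9.

27.9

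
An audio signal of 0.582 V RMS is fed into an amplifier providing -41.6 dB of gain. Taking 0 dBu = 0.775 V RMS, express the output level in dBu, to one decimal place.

Input level: 20·log₁₀(0.582/0.775) = -2.49 dBu.
Output: -2.49 − 41.6 = -44.1 dBu.

-44.1 dBu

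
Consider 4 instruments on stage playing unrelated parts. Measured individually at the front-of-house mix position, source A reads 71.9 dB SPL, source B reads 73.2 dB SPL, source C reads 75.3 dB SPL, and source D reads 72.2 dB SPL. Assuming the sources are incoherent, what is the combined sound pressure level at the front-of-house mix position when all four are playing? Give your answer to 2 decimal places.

Add the sources as powers (linear), then convert back to dB:
L_total = 10·log₁₀(10^(71.9/10) + 10^(73.2/10) + 10^(75.3/10) + 10^(72.2/10)) = 10·log₁₀(86860000) = 79.39 dB SPL.

79.39 dB SPL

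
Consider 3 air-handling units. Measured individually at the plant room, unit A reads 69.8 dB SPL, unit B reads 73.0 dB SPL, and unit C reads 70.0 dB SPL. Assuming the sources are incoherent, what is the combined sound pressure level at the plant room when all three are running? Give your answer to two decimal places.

75.97 dB SPL

Incoherent sources sum as intensities:
L_total = 10·log₁₀(10^(69.8/10) + 10^(73.0/10) + 10^(70.0/10)) = 10·log₁₀(39500000) = 75.97 dB SPL.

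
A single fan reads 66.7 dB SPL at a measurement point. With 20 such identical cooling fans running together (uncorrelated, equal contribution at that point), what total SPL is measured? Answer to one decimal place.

20 equal incoherent sources raise the level by 10·log₁₀(20) = 13.01 dB.
L_total = 66.7 + 13.01 = 79.7 dB SPL.

79.7 dB SPL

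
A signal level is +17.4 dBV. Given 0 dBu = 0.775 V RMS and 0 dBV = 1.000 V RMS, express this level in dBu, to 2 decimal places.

+19.61 dBu

The offset between the scales is 20·log₁₀(0.775/1.000) = −2.214 dB.
So dBu = +17.4 + 2.214 = +19.61 dBu.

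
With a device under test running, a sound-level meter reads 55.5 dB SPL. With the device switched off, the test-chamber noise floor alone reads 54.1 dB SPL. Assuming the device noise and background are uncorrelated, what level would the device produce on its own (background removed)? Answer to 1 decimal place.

Subtract intensities: L_src = 10·log₁₀(10^(L_total/10) − 10^(L_bg/10)).
L_src = 10·log₁₀(10^(55.5/10) − 10^(54.1/10)) = 10·log₁₀(97770) = 49.9 dB SPL.

49.9 dB SPL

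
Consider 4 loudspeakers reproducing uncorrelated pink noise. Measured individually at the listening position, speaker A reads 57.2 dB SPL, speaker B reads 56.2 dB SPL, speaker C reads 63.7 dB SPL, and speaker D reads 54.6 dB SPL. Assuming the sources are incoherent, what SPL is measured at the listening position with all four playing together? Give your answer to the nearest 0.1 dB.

65.5 dB SPL

Add the sources as powers (linear), then convert back to dB:
L_total = 10·log₁₀(10^(57.2/10) + 10^(56.2/10) + 10^(63.7/10) + 10^(54.6/10)) = 10·log₁₀(3574000) = 65.5 dB SPL.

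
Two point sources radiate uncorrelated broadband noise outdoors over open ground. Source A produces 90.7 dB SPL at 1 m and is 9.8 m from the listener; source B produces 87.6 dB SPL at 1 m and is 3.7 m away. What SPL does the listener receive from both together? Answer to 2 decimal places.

At the listener: L_A = 90.7 − 20·log₁₀(9.8) = 70.875 dB; L_B = 87.6 − 20·log₁₀(3.7) = 76.236 dB.
Combined: 10·log₁₀(10^(70.875/10)+10^(76.236/10)) = 77.35 dB SPL.

77.35 dB SPL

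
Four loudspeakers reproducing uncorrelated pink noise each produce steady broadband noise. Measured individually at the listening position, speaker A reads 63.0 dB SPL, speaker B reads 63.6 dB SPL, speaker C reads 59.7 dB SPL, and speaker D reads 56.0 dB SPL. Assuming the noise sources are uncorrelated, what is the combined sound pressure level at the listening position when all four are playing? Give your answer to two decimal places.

Uncorrelated sources add in intensity (power), not in dB.
L_total = 10·log₁₀(10^(63.0/10) + 10^(63.6/10) + 10^(59.7/10) + 10^(56.0/10)) = 10·log₁₀(5617000) = 67.50 dB SPL.

67.50 dB SPL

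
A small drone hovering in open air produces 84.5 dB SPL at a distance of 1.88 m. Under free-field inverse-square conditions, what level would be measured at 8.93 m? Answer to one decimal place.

Inverse-square spreading gives ΔL = −20·log₁₀(d₂/d₁).
ΔL = −20·log₁₀(8.93/1.88) = -13.53 dB, so L₂ = 84.5 + (-13.53) = 71.0 dB SPL.

71.0 dB SPL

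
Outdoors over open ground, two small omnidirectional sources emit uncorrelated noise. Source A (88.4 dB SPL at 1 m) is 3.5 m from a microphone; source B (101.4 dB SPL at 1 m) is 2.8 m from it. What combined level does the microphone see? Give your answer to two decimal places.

At the listener: L_A = 88.4 − 20·log₁₀(3.5) = 77.519 dB; L_B = 101.4 − 20·log₁₀(2.8) = 92.457 dB.
Combined: 10·log₁₀(10^(77.519/10)+10^(92.457/10)) = 92.59 dB SPL.

92.59 dB SPL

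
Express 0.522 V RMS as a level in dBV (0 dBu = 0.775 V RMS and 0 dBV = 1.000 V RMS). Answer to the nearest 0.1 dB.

dBV = 20·log₁₀(V / 1.000 V).
20·log₁₀(0.522/1.000) = -5.6 dBV.

-5.6 dBV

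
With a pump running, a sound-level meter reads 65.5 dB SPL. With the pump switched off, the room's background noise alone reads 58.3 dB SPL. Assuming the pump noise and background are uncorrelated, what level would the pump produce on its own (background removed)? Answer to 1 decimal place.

64.6 dB SPL

Remove the background by subtracting linear intensities:
L_src = 10·log₁₀(10^(65.5/10) − 10^(58.3/10)) = 10·log₁₀(2872000) = 64.6 dB SPL.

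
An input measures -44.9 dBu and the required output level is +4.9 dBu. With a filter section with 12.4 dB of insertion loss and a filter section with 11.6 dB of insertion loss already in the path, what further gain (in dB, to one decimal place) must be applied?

73.8 dB

The required make-up gain is the shortfall in the dB sum.
G = +4.9 − (-44.9) + 12.4 + 11.6 = 73.8 dB.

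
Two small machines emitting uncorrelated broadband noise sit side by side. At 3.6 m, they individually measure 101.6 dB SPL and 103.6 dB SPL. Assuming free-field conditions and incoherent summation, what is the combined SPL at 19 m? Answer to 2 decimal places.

Combined at 3.6 m: 10·log₁₀(10^(101.6/10)+10^(103.6/10)) = 105.724 dB SPL.
Then apply −20·log₁₀(19/3.6) = -14.449 dB → 91.28 dB SPL.

91.28 dB SPL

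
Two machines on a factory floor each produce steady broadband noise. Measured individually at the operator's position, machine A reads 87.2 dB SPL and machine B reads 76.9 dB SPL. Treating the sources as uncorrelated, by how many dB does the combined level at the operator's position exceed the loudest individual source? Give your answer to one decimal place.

Incoherent sources sum as intensities:
L_total = 10·log₁₀(10^(87.2/10) + 10^(76.9/10)) = 87.59 dB SPL.
Excess over the loudest (87.2 dB): 87.59 − 87.2 = 0.4 dB.

0.4 dB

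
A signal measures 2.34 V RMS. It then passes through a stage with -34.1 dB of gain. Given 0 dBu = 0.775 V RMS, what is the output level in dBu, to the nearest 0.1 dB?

-24.5 dBu

Input level: 20·log₁₀(2.34/0.775) = 9.60 dBu.
Output: 9.60 − 34.1 = -24.5 dBu.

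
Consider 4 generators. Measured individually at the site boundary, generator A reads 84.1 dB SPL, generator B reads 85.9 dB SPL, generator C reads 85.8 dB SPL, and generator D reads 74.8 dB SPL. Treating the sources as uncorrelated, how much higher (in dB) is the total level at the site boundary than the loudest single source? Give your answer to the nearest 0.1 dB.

4.3 dB

Add the sources as powers (linear), then convert back to dB:
L_total = 10·log₁₀(10^(84.1/10) + 10^(85.9/10) + 10^(85.8/10) + 10^(74.8/10)) = 90.24 dB SPL.
Excess over the loudest (85.9 dB): 90.24 − 85.9 = 4.3 dB.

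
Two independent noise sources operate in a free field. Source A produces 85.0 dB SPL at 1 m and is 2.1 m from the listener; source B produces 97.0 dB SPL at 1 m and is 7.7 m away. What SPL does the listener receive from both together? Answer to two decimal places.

81.94 dB SPL

At the listener: L_A = 85.0 − 20·log₁₀(2.1) = 78.556 dB; L_B = 97.0 − 20·log₁₀(7.7) = 79.270 dB.
Combined: 10·log₁₀(10^(78.556/10)+10^(79.270/10)) = 81.94 dB SPL.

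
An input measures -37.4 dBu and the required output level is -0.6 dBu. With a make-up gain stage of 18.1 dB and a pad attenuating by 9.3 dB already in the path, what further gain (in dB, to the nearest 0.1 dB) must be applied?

28.0 dB

The required make-up gain is the shortfall in the dB sum.
G = -0.6 − (-37.4) − 18.1 + 9.3 = 28.0 dB.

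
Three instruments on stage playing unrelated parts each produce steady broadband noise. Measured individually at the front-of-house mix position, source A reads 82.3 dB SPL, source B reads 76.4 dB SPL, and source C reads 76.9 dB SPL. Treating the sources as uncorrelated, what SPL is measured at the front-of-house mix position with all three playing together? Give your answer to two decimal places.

84.19 dB SPL

Incoherent sources sum as intensities:
L_total = 10·log₁₀(10^(82.3/10) + 10^(76.4/10) + 10^(76.9/10)) = 10·log₁₀(262500000) = 84.19 dB SPL.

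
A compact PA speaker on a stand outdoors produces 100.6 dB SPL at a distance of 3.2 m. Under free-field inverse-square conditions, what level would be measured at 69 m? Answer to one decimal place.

Inverse-square spreading gives ΔL = −20·log₁₀(d₂/d₁).
ΔL = −20·log₁₀(69/3.2) = -26.67 dB, so L₂ = 100.6 + (-26.67) = 73.9 dB SPL.

73.9 dB SPL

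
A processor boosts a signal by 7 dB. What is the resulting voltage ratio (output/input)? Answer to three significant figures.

2.24

Voltage ratio = 10^(dB/20).
10^(7/20) = 10^(0.3500) = 2.24.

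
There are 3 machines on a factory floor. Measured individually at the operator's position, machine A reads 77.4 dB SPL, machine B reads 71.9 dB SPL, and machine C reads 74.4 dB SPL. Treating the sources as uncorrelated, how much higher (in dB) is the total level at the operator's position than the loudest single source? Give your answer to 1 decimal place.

Uncorrelated sources add in intensity (power), not in dB.
L_total = 10·log₁₀(10^(77.4/10) + 10^(71.9/10) + 10^(74.4/10)) = 79.91 dB SPL.
Excess over the loudest (77.4 dB): 79.91 − 77.4 = 2.5 dB.

2.5 dB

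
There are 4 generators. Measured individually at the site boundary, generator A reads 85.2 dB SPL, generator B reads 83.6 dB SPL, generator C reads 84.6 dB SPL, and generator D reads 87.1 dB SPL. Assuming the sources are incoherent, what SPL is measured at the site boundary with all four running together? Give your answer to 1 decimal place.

Uncorrelated sources add in intensity (power), not in dB.
L_total = 10·log₁₀(10^(85.2/10) + 10^(83.6/10) + 10^(84.6/10) + 10^(87.1/10)) = 10·log₁₀(1361000000) = 91.3 dB SPL.

91.3 dB SPL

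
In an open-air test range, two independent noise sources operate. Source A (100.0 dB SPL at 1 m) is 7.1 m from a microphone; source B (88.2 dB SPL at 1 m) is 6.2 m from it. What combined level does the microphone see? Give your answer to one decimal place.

83.3 dB SPL

At the listener: L_A = 100.0 − 20·log₁₀(7.1) = 82.97 dB; L_B = 88.2 − 20·log₁₀(6.2) = 72.35 dB.
Combined: 10·log₁₀(10^(82.97/10)+10^(72.35/10)) = 83.3 dB SPL.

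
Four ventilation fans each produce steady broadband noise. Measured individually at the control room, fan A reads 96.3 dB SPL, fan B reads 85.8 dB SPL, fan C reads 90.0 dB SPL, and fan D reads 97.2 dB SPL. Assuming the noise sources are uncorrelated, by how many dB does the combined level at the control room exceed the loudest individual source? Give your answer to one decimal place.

Uncorrelated sources add in intensity (power), not in dB.
L_total = 10·log₁₀(10^(96.3/10) + 10^(85.8/10) + 10^(90.0/10) + 10^(97.2/10)) = 100.37 dB SPL.
Excess over the loudest (97.2 dB): 100.37 − 97.2 = 3.2 dB.

3.2 dB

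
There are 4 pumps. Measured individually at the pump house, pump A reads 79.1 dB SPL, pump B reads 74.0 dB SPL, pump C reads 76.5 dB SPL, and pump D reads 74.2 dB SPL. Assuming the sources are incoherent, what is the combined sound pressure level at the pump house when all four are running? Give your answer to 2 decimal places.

Add the sources as powers (linear), then convert back to dB:
L_total = 10·log₁₀(10^(79.1/10) + 10^(74.0/10) + 10^(76.5/10) + 10^(74.2/10)) = 10·log₁₀(177400000) = 82.49 dB SPL.

82.49 dB SPL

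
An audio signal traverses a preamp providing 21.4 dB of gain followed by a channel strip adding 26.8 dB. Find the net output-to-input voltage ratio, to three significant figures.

Net gain = 21.4 + 26.8 = 48.2 dB.
Voltage ratio = 10^(48.2/20) = 257.

257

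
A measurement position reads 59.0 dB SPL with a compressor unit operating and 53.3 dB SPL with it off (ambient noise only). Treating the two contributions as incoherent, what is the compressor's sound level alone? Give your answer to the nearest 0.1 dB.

57.6 dB SPL

Background correction is a power subtraction:
L_src = 10·log₁₀(10^(59.0/10) − 10^(53.3/10)) = 10·log₁₀(580500) = 57.6 dB SPL.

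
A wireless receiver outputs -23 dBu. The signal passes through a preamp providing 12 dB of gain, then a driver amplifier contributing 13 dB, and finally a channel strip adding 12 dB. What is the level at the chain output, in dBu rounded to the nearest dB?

+14 dBu

Gain stages sum in dB:
-23 + 12 + 13 + 12 = +14 dBu.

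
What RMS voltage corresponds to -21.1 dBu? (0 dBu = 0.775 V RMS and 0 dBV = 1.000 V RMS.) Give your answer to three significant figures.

0.0683 V

V = 0.775 V × 10^(-21.1/20).
= 0.775 × 0.08810 = 0.0683 V.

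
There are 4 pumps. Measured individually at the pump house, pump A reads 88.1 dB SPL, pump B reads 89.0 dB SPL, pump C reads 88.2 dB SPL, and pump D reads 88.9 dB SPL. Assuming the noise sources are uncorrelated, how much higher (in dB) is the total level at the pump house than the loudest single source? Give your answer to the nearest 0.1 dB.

5.6 dB

Uncorrelated sources add in intensity (power), not in dB.
L_total = 10·log₁₀(10^(88.1/10) + 10^(89.0/10) + 10^(88.2/10) + 10^(88.9/10)) = 94.59 dB SPL.
Excess over the loudest (89.0 dB): 94.59 − 89.0 = 5.6 dB.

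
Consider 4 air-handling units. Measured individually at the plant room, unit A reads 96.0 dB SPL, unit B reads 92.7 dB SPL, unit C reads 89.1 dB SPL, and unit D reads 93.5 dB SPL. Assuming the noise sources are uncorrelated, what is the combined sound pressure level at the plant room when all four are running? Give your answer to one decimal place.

99.5 dB SPL

Add the sources as powers (linear), then convert back to dB:
L_total = 10·log₁₀(10^(96.0/10) + 10^(92.7/10) + 10^(89.1/10) + 10^(93.5/10)) = 10·log₁₀(8895000000) = 99.5 dB SPL.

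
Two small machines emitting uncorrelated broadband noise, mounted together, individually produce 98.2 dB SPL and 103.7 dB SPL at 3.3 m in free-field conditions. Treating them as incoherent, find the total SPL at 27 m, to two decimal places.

Combined at 3.3 m: 10·log₁₀(10^(98.2/10)+10^(103.7/10)) = 104.778 dB SPL.
Then apply −20·log₁₀(27/3.3) = -18.257 dB → 86.52 dB SPL.

86.52 dB SPL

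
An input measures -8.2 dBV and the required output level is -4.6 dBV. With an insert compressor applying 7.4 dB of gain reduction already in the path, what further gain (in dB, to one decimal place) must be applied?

The required make-up gain is the shortfall in the dB sum.
G = -4.6 − (-8.2) + 7.4 = 11.0 dB.

11.0 dB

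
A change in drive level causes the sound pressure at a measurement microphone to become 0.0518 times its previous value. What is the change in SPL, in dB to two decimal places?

Sound pressure is an amplitude quantity: ΔL = 20·log₁₀(p₂/p₁).
20·log₁₀(0.0518) = -25.71 dB.

-25.71 dB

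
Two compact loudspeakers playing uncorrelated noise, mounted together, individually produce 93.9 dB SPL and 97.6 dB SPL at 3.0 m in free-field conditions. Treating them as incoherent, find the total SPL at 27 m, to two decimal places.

80.06 dB SPL

Combined at 3.0 m: 10·log₁₀(10^(93.9/10)+10^(97.6/10)) = 99.143 dB SPL.
Then apply −20·log₁₀(27/3.0) = -19.085 dB → 80.06 dB SPL.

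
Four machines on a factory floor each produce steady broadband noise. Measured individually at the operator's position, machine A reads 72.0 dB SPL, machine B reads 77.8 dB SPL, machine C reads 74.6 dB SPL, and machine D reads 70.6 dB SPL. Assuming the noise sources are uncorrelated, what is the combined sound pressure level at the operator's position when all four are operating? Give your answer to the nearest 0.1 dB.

80.7 dB SPL

Incoherent sources sum as intensities:
L_total = 10·log₁₀(10^(72.0/10) + 10^(77.8/10) + 10^(74.6/10) + 10^(70.6/10)) = 10·log₁₀(116400000) = 80.7 dB SPL.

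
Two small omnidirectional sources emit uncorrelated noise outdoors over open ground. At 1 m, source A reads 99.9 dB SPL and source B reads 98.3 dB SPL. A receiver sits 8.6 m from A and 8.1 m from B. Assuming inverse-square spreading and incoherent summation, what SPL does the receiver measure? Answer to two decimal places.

At the listener: L_A = 99.9 − 20·log₁₀(8.6) = 81.210 dB; L_B = 98.3 − 20·log₁₀(8.1) = 80.130 dB.
Combined: 10·log₁₀(10^(81.210/10)+10^(80.130/10)) = 83.71 dB SPL.

83.71 dB SPL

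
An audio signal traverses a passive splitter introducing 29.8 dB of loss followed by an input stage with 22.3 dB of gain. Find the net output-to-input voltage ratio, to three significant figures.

0.422

Net gain = (−29.8) + 22.3 = -7.5 dB.
Voltage ratio = 10^(-7.5/20) = 0.422.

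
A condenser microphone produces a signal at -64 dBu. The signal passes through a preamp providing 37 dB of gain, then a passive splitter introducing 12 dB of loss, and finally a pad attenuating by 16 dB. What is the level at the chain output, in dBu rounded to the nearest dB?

-55 dBu

Gain stages sum in dB:
-64 + 37 − 12 − 16 = -55 dBu.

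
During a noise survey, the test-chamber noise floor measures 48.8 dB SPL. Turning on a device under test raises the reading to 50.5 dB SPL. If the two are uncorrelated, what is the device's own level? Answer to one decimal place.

Subtract intensities: L_src = 10·log₁₀(10^(L_total/10) − 10^(L_bg/10)).
L_src = 10·log₁₀(10^(50.5/10) − 10^(48.8/10)) = 10·log₁₀(36340) = 45.6 dB SPL.

45.6 dB SPL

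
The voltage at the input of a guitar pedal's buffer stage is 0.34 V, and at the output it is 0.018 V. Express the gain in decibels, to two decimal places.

Voltage ratio → dB uses the 20·log₁₀ form:
20·log₁₀(0.018/0.34) = 20·log₁₀(0.05294) = -25.52 dB.

-25.52 dB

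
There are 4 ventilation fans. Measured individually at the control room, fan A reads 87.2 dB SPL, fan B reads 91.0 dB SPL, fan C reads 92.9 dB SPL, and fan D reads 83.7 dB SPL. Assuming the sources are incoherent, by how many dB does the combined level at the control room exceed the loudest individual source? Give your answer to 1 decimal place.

Uncorrelated sources add in intensity (power), not in dB.
L_total = 10·log₁₀(10^(87.2/10) + 10^(91.0/10) + 10^(92.9/10) + 10^(83.7/10)) = 95.99 dB SPL.
Excess over the loudest (92.9 dB): 95.99 − 92.9 = 3.1 dB.

3.1 dB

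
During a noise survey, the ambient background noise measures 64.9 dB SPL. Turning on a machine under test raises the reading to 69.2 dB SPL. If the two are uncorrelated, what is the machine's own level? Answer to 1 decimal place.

Subtract intensities: L_src = 10·log₁₀(10^(L_total/10) − 10^(L_bg/10)).
L_src = 10·log₁₀(10^(69.2/10) − 10^(64.9/10)) = 10·log₁₀(5227000) = 67.2 dB SPL.

67.2 dB SPL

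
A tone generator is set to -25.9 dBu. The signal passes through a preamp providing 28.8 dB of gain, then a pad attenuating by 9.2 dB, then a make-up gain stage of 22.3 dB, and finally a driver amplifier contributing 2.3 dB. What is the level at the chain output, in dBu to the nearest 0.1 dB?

Gain stages sum in dB:
-25.9 + 28.8 − 9.2 + 22.3 + 2.3 = +18.3 dBu.

+18.3 dBu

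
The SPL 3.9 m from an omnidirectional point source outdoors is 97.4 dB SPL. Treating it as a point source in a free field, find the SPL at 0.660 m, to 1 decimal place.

112.8 dB SPL

Inverse-square spreading gives ΔL = −20·log₁₀(d₂/d₁).
ΔL = −20·log₁₀(0.660/3.9) = 15.43 dB, so L₂ = 97.4 + (15.43) = 112.8 dB SPL.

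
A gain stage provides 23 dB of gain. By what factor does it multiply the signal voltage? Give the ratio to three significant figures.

Voltage ratio = 10^(dB/20).
10^(23/20) = 10^(1.150) = 14.1.

14.1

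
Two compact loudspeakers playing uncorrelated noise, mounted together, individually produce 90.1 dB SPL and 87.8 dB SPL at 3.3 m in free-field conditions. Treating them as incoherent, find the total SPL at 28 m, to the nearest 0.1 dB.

Combined at 3.3 m: 10·log₁₀(10^(90.1/10)+10^(87.8/10)) = 92.11 dB SPL.
Then apply −20·log₁₀(28/3.3) = -18.57 dB → 73.5 dB SPL.

73.5 dB SPL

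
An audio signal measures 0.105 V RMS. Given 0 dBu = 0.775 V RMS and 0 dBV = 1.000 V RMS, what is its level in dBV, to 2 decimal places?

-19.58 dBV

dBV = 20·log₁₀(V / 1.000 V).
20·log₁₀(0.105/1.000) = -19.58 dBV.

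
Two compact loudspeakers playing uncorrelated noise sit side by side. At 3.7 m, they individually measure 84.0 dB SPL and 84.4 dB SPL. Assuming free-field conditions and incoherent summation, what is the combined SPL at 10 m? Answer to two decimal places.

78.58 dB SPL

Combined at 3.7 m: 10·log₁₀(10^(84.0/10)+10^(84.4/10)) = 87.215 dB SPL.
Then apply −20·log₁₀(10/3.7) = -8.636 dB → 78.58 dB SPL.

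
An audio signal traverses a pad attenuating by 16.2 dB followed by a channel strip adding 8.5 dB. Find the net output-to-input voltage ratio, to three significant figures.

0.412

Net gain = (−16.2) + 8.5 = -7.7 dB.
Voltage ratio = 10^(-7.7/20) = 0.412.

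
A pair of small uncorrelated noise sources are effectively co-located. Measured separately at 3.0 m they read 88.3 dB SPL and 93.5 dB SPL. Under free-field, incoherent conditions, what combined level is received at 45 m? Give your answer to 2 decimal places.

Combined at 3.0 m: 10·log₁₀(10^(88.3/10)+10^(93.5/10)) = 94.646 dB SPL.
Then apply −20·log₁₀(45/3.0) = -23.522 dB → 71.12 dB SPL.

71.12 dB SPL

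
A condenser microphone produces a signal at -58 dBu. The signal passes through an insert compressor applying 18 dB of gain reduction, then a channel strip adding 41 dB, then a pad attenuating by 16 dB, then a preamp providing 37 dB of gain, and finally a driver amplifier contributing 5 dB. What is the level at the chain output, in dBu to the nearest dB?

-9 dBu

Gain stages sum in dB:
-58 − 18 + 41 − 16 + 37 + 5 = -9 dBu.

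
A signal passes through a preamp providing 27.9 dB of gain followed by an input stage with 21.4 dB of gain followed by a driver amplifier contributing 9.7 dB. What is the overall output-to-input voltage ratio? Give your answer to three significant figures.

891

Net gain = 27.9 + 21.4 + 9.7 = 59.0 dB.
Voltage ratio = 10^(59.0/20) = 891.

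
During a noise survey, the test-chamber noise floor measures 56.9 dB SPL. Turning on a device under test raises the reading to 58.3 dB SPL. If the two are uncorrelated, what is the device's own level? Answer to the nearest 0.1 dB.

Subtract intensities: L_src = 10·log₁₀(10^(L_total/10) − 10^(L_bg/10)).
L_src = 10·log₁₀(10^(58.3/10) − 10^(56.9/10)) = 10·log₁₀(186300) = 52.7 dB SPL.

52.7 dB SPL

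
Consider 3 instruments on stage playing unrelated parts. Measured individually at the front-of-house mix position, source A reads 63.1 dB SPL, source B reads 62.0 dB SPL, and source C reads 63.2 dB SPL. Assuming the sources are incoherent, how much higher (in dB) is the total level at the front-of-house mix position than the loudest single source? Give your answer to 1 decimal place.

4.4 dB

Incoherent sources sum as intensities:
L_total = 10·log₁₀(10^(63.1/10) + 10^(62.0/10) + 10^(63.2/10)) = 67.57 dB SPL.
Excess over the loudest (63.2 dB): 67.57 − 63.2 = 4.4 dB.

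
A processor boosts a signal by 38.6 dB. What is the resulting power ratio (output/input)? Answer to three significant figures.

7240

Power ratio = 10^(dB/10).
10^(38.6/10) = 10^(3.860) = 7240.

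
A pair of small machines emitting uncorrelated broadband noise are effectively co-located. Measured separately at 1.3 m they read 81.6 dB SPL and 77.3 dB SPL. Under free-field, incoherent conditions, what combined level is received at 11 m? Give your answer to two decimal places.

Combined at 1.3 m: 10·log₁₀(10^(81.6/10)+10^(77.3/10)) = 82.972 dB SPL.
Then apply −20·log₁₀(11/1.3) = -18.549 dB → 64.42 dB SPL.

64.42 dB SPL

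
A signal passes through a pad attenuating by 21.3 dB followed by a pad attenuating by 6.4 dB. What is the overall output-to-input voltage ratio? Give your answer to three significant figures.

Net gain = (−21.3) + (−6.4) = -27.7 dB.
Voltage ratio = 10^(-27.7/20) = 0.0412.

0.0412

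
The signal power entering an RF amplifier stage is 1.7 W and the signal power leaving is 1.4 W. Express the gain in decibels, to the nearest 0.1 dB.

Power ratio → dB uses the 10·log₁₀ form:
10·log₁₀(1.4/1.7) = 10·log₁₀(0.8235) = -0.8 dB.

-0.8 dB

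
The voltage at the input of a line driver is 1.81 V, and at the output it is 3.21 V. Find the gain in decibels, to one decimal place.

Voltage ratio → dB uses the 20·log₁₀ form:
20·log₁₀(3.21/1.81) = 20·log₁₀(1.773) = 5.0 dB.

5.0 dB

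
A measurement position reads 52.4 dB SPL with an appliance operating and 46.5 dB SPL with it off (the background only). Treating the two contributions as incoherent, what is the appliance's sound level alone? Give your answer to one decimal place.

51.1 dB SPL

Subtract intensities: L_src = 10·log₁₀(10^(L_total/10) − 10^(L_bg/10)).
L_src = 10·log₁₀(10^(52.4/10) − 10^(46.5/10)) = 10·log₁₀(129100) = 51.1 dB SPL.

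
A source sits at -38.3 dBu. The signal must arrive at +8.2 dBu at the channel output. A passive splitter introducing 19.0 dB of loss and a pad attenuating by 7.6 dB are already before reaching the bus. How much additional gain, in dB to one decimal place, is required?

73.1 dB

The required make-up gain is the shortfall in the dB sum.
G = +8.2 − (-38.3) + 19.0 + 7.6 = 73.1 dB.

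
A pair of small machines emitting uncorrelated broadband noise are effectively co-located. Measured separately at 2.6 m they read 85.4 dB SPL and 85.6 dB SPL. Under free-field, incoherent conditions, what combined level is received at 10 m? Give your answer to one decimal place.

Combined at 2.6 m: 10·log₁₀(10^(85.4/10)+10^(85.6/10)) = 88.51 dB SPL.
Then apply −20·log₁₀(10/2.6) = -11.70 dB → 76.8 dB SPL.

76.8 dB SPL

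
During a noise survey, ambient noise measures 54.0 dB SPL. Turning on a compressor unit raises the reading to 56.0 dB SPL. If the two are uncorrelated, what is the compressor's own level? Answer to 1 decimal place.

Remove the background by subtracting linear intensities:
L_src = 10·log₁₀(10^(56.0/10) − 10^(54.0/10)) = 10·log₁₀(146900) = 51.7 dB SPL.

51.7 dB SPL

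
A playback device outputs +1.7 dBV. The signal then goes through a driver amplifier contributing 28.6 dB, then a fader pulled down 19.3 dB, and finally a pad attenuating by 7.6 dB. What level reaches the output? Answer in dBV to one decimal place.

Gain stages sum in dB:
+1.7 + 28.6 − 19.3 − 7.6 = +3.4 dBV.

+3.4 dBV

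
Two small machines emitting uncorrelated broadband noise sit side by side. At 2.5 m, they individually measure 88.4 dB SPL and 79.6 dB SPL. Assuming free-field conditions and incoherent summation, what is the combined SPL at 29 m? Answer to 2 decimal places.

67.65 dB SPL

Combined at 2.5 m: 10·log₁₀(10^(88.4/10)+10^(79.6/10)) = 88.938 dB SPL.
Then apply −20·log₁₀(29/2.5) = -21.289 dB → 67.65 dB SPL.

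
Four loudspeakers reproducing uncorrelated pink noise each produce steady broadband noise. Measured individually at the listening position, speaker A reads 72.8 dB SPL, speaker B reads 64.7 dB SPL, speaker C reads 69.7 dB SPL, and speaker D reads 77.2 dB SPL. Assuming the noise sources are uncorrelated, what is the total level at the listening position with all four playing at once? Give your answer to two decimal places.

79.23 dB SPL

Add the sources as powers (linear), then convert back to dB:
L_total = 10·log₁₀(10^(72.8/10) + 10^(64.7/10) + 10^(69.7/10) + 10^(77.2/10)) = 10·log₁₀(83820000) = 79.23 dB SPL.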